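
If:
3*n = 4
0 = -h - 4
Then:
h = -4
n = 4/3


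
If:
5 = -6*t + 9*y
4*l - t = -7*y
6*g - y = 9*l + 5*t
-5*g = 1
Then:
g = -1/5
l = 234/155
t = -1259/465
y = -581/465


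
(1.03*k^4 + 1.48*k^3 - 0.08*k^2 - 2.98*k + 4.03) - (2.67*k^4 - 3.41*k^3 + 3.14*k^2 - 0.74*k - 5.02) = -1.64*k^4 + 4.89*k^3 - 3.22*k^2 - 2.24*k + 9.05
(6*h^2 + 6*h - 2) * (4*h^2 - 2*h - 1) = 24*h^4 + 12*h^3 - 26*h^2 - 2*h + 2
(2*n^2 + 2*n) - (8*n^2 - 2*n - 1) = -6*n^2 + 4*n + 1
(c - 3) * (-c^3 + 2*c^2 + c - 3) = -c^4 + 5*c^3 - 5*c^2 - 6*c + 9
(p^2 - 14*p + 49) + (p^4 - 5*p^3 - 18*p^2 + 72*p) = p^4 - 5*p^3 - 17*p^2 + 58*p + 49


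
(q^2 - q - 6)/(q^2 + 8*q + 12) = (q - 3)/(q + 6)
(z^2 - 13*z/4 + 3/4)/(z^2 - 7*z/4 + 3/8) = 2*(z - 3)/(2*z - 3)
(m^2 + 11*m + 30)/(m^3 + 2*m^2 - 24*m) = (m + 5)/(m*(m - 4))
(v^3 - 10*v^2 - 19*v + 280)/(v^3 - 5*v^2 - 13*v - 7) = (v^2 - 3*v - 40)/(v^2 + 2*v + 1)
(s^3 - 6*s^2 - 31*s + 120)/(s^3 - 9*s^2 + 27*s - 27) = (s^2 - 3*s - 40)/(s^2 - 6*s + 9)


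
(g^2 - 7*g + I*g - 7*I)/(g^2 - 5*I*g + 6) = (g - 7)/(g - 6*I)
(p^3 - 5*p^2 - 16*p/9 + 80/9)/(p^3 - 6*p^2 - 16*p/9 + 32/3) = (p - 5)/(p - 6)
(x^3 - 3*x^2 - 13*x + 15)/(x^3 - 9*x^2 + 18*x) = (x^3 - 3*x^2 - 13*x + 15)/(x*(x^2 - 9*x + 18))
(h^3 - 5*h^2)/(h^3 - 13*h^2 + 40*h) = h/(h - 8)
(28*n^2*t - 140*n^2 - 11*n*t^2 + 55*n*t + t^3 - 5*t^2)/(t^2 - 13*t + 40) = (28*n^2 - 11*n*t + t^2)/(t - 8)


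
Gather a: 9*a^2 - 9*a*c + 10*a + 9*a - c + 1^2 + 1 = 9*a^2 + a*(19 - 9*c) - c + 2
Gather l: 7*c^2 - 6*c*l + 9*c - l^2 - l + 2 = 7*c^2 + 9*c - l^2 + l*(-6*c - 1) + 2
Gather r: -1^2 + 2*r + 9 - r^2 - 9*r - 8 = -r^2 - 7*r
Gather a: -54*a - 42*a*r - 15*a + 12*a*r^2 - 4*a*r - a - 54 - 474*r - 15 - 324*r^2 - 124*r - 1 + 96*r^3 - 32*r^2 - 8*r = a*(12*r^2 - 46*r - 70) + 96*r^3 - 356*r^2 - 606*r - 70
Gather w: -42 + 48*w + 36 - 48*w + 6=0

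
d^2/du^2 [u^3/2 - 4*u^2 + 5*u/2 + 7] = 3*u - 8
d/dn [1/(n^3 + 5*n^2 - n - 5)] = (-3*n^2 - 10*n + 1)/(n^3 + 5*n^2 - n - 5)^2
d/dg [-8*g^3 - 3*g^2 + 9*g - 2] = -24*g^2 - 6*g + 9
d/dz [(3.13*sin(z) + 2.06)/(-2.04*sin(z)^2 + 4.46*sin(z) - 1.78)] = (6.3852*sin(z)^2 + 8.4048*sin(z) - 14.759)*cos(z)/(4.1616*sin(z)^4 - 18.1968*sin(z)^3 + 27.154*sin(z)^2 - 15.8776*sin(z) + 3.1684)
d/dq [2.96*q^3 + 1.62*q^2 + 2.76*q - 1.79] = 8.88*q^2 + 3.24*q + 2.76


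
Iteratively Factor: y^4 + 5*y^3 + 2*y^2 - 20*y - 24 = (y - 2)*(y^3 + 7*y^2 + 16*y + 12) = (y - 2)*(y + 3)*(y^2 + 4*y + 4) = (y - 2)*(y + 2)*(y + 3)*(y + 2)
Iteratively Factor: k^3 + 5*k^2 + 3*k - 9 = (k + 3)*(k^2 + 2*k - 3) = (k - 1)*(k + 3)*(k + 3)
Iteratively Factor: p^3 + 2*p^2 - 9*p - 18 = (p + 2)*(p^2 - 9) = (p + 2)*(p + 3)*(p - 3)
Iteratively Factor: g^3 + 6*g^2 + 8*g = (g + 4)*(g^2 + 2*g) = g*(g + 4)*(g + 2)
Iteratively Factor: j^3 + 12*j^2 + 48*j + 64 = (j + 4)*(j^2 + 8*j + 16) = (j + 4)^2*(j + 4)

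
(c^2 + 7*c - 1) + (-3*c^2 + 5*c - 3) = -2*c^2 + 12*c - 4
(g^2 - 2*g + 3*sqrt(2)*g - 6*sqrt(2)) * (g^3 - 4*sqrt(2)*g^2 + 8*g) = g^5 - 2*g^4 - sqrt(2)*g^4 - 16*g^3 + 2*sqrt(2)*g^3 + 32*g^2 + 24*sqrt(2)*g^2 - 48*sqrt(2)*g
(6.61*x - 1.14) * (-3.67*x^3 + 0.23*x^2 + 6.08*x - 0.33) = -24.2587*x^4 + 5.7041*x^3 + 39.9266*x^2 - 9.1125*x + 0.3762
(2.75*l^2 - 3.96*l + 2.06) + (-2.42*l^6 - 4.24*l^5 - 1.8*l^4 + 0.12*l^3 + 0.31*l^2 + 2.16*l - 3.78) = -2.42*l^6 - 4.24*l^5 - 1.8*l^4 + 0.12*l^3 + 3.06*l^2 - 1.8*l - 1.72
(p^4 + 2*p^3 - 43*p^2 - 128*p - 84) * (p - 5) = p^5 - 3*p^4 - 53*p^3 + 87*p^2 + 556*p + 420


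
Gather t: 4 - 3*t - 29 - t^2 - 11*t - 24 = -t^2 - 14*t - 49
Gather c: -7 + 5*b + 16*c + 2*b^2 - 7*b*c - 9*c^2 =2*b^2 + 5*b - 9*c^2 + c*(16 - 7*b) - 7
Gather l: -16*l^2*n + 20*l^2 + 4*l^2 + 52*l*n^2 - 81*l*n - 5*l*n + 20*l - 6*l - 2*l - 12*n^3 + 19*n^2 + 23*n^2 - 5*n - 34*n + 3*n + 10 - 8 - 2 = l^2*(24 - 16*n) + l*(52*n^2 - 86*n + 12) - 12*n^3 + 42*n^2 - 36*n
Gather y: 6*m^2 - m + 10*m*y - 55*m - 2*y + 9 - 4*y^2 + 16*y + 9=6*m^2 - 56*m - 4*y^2 + y*(10*m + 14) + 18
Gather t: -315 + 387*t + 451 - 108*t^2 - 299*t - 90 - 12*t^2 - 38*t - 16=-120*t^2 + 50*t + 30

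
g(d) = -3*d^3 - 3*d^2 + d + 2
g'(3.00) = -98.00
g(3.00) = -103.00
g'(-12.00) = -1223.00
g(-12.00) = 4742.00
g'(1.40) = -25.04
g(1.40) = -10.71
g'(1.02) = -14.48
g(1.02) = -3.28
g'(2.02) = -47.84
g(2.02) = -32.95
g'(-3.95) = -115.72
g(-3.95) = 136.13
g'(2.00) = -47.00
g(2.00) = -32.00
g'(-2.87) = -55.91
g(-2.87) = 45.34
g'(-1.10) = -3.29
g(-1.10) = 1.26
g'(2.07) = -49.98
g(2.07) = -35.39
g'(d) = -9*d^2 - 6*d + 1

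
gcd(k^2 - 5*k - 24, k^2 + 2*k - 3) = k + 3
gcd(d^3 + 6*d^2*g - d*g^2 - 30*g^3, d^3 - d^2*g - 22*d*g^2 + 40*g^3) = d^2 + 3*d*g - 10*g^2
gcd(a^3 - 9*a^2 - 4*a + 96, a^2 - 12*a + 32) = a^2 - 12*a + 32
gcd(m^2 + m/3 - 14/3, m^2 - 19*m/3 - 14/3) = 1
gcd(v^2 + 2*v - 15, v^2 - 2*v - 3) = v - 3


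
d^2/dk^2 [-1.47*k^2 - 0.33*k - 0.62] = -2.94000000000000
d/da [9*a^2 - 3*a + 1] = 18*a - 3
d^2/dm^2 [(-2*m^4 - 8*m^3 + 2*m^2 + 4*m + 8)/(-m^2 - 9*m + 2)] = 4*(m^6 + 27*m^5 + 237*m^4 + 195*m^3 - 210*m^2 - 72*m - 372)/(m^6 + 27*m^5 + 237*m^4 + 621*m^3 - 474*m^2 + 108*m - 8)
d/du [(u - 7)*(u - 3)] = 2*u - 10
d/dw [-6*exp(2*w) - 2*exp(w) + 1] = (-12*exp(w) - 2)*exp(w)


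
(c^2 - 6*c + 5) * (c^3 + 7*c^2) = c^5 + c^4 - 37*c^3 + 35*c^2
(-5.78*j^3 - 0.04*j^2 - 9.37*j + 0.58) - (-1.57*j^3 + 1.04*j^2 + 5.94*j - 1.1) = -4.21*j^3 - 1.08*j^2 - 15.31*j + 1.68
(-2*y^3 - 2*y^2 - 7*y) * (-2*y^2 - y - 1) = 4*y^5 + 6*y^4 + 18*y^3 + 9*y^2 + 7*y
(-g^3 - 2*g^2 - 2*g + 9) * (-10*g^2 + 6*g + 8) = 10*g^5 + 14*g^4 - 118*g^2 + 38*g + 72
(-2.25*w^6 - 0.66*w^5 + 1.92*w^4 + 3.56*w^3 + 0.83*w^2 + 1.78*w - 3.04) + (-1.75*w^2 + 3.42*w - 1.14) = -2.25*w^6 - 0.66*w^5 + 1.92*w^4 + 3.56*w^3 - 0.92*w^2 + 5.2*w - 4.18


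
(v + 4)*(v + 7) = v^2 + 11*v + 28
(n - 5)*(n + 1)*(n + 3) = n^3 - n^2 - 17*n - 15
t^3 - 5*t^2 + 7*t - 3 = (t - 3)*(t - 1)^2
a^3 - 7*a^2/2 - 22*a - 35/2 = (a - 7)*(a + 1)*(a + 5/2)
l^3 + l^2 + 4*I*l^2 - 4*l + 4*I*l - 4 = (l + 1)*(l + 2*I)^2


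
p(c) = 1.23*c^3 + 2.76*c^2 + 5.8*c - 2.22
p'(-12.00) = 470.92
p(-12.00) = -1799.82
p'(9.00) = 354.37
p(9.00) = 1170.21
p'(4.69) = 112.85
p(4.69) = 212.58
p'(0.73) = 11.80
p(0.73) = 3.96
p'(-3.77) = 37.44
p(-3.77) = -50.77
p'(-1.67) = 6.87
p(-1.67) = -9.94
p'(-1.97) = 9.25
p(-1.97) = -12.34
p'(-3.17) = 25.38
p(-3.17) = -32.05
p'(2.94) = 53.92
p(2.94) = 69.95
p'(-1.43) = 5.45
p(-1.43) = -8.47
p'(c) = 3.69*c^2 + 5.52*c + 5.8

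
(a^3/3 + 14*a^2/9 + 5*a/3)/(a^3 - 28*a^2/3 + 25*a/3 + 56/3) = a*(3*a^2 + 14*a + 15)/(3*(3*a^3 - 28*a^2 + 25*a + 56))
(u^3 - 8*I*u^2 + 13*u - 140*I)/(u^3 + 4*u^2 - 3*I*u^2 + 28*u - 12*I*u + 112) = (u - 5*I)/(u + 4)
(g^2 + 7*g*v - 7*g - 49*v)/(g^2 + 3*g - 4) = (g^2 + 7*g*v - 7*g - 49*v)/(g^2 + 3*g - 4)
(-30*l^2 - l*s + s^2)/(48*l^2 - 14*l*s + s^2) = (5*l + s)/(-8*l + s)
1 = 1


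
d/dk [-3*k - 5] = -3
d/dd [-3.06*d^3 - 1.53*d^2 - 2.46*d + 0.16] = -9.18*d^2 - 3.06*d - 2.46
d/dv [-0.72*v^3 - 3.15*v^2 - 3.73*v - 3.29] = -2.16*v^2 - 6.3*v - 3.73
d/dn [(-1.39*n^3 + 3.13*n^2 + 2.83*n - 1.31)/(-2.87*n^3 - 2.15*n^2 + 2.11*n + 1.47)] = (1.77635683940025e-15*n^5 + 11.9716*n^4 + 10.3784*n^3 - 4.7202*n^2 + 3.5692*n + 6.9242)/(8.2369*n^6 + 12.341*n^5 - 7.4889*n^4 - 17.5108*n^3 - 1.8689*n^2 + 6.2034*n + 2.1609)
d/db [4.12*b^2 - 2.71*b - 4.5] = 8.24*b - 2.71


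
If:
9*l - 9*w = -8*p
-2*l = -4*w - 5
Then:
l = 2*w + 5/2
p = -9*w/8 - 45/16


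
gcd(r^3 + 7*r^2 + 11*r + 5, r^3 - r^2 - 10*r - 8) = r + 1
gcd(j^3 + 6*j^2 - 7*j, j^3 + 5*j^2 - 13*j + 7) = j^2 + 6*j - 7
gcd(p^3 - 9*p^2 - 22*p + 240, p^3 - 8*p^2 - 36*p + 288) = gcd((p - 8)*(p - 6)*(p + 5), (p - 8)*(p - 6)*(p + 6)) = p^2 - 14*p + 48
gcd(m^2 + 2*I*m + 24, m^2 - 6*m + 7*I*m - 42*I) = 1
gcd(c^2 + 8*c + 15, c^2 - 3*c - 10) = 1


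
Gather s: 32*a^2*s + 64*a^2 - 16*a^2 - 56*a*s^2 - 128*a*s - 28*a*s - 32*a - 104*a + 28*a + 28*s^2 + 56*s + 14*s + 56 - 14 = 48*a^2 - 108*a + s^2*(28 - 56*a) + s*(32*a^2 - 156*a + 70) + 42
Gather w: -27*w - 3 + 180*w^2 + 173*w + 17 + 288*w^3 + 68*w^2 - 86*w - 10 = 288*w^3 + 248*w^2 + 60*w + 4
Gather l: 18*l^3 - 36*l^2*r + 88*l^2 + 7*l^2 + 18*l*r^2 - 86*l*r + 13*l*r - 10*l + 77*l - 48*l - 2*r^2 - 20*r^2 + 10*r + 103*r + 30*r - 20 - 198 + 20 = 18*l^3 + l^2*(95 - 36*r) + l*(18*r^2 - 73*r + 19) - 22*r^2 + 143*r - 198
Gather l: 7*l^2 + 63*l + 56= 7*l^2 + 63*l + 56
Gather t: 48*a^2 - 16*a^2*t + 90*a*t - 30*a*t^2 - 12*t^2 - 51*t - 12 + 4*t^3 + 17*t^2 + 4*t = 48*a^2 + 4*t^3 + t^2*(5 - 30*a) + t*(-16*a^2 + 90*a - 47) - 12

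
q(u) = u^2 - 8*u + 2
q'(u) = 2*u - 8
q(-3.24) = 38.42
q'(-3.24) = -14.48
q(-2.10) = 23.21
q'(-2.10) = -12.20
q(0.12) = 1.05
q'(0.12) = -7.76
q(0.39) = -0.97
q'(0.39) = -7.22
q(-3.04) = 35.56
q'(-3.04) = -14.08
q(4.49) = -13.76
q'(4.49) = 0.98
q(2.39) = -11.41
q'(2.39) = -3.22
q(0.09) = 1.29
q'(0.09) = -7.82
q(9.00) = 11.00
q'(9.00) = 10.00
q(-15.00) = 347.00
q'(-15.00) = -38.00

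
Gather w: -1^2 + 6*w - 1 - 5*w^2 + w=-5*w^2 + 7*w - 2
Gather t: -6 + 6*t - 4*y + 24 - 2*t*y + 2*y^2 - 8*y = t*(6 - 2*y) + 2*y^2 - 12*y + 18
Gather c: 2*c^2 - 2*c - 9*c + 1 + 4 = 2*c^2 - 11*c + 5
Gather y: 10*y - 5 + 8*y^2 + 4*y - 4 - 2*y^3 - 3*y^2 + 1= -2*y^3 + 5*y^2 + 14*y - 8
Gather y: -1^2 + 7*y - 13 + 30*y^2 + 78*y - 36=30*y^2 + 85*y - 50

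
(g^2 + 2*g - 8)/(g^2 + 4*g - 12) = (g + 4)/(g + 6)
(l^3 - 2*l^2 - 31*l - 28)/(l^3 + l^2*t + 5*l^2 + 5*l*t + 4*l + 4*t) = (l - 7)/(l + t)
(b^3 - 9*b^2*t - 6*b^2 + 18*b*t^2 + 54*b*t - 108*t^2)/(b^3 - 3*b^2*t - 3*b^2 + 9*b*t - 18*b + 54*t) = (b - 6*t)/(b + 3)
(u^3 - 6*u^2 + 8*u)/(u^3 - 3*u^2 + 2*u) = (u - 4)/(u - 1)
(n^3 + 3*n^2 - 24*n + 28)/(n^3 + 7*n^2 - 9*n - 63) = (n^2 - 4*n + 4)/(n^2 - 9)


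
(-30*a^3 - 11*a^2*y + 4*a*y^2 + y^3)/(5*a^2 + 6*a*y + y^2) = (-6*a^2 - a*y + y^2)/(a + y)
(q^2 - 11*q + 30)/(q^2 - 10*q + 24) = (q - 5)/(q - 4)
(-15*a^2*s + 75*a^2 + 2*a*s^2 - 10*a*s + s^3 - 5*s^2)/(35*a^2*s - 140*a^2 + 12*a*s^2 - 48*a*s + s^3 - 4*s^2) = (-3*a*s + 15*a + s^2 - 5*s)/(7*a*s - 28*a + s^2 - 4*s)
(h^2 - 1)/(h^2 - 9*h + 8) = (h + 1)/(h - 8)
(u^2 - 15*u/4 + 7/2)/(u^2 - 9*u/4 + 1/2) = (4*u - 7)/(4*u - 1)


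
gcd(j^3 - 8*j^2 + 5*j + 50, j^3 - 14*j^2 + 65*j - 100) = j^2 - 10*j + 25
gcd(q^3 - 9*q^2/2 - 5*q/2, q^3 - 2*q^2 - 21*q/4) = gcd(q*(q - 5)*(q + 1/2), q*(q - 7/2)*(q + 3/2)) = q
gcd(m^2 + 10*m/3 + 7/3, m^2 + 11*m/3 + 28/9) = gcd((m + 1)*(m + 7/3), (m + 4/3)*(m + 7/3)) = m + 7/3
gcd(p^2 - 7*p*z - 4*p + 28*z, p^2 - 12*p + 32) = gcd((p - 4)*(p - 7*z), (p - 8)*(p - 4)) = p - 4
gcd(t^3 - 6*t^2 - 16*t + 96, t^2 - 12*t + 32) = t - 4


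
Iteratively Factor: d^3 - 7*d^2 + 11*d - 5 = (d - 1)*(d^2 - 6*d + 5) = (d - 1)^2*(d - 5)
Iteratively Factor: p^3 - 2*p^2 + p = (p - 1)*(p^2 - p) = (p - 1)^2*(p)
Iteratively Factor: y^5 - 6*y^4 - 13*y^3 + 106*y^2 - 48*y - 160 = (y + 1)*(y^4 - 7*y^3 - 6*y^2 + 112*y - 160) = (y - 5)*(y + 1)*(y^3 - 2*y^2 - 16*y + 32) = (y - 5)*(y - 2)*(y + 1)*(y^2 - 16) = (y - 5)*(y - 4)*(y - 2)*(y + 1)*(y + 4)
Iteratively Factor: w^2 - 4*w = (w)*(w - 4)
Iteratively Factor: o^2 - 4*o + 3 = (o - 3)*(o - 1)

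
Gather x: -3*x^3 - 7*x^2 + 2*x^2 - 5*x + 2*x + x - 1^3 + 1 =-3*x^3 - 5*x^2 - 2*x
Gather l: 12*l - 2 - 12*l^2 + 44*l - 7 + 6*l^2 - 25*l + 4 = -6*l^2 + 31*l - 5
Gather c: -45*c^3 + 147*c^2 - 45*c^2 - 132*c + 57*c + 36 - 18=-45*c^3 + 102*c^2 - 75*c + 18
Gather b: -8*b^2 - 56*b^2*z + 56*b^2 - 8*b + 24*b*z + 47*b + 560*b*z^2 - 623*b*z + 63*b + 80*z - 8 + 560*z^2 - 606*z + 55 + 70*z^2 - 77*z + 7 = b^2*(48 - 56*z) + b*(560*z^2 - 599*z + 102) + 630*z^2 - 603*z + 54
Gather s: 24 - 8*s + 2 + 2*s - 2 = 24 - 6*s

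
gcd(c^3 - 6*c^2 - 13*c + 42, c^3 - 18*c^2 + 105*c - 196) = c - 7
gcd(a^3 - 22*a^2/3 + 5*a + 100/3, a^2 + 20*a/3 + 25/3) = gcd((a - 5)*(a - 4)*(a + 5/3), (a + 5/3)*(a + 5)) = a + 5/3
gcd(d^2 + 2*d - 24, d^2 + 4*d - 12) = d + 6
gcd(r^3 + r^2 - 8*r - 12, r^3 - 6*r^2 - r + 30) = r^2 - r - 6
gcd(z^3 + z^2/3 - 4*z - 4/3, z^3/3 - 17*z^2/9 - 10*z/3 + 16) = 1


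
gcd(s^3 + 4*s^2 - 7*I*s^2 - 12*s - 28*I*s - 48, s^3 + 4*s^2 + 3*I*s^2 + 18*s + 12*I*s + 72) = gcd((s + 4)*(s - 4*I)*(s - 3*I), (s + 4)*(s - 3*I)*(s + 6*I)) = s^2 + s*(4 - 3*I) - 12*I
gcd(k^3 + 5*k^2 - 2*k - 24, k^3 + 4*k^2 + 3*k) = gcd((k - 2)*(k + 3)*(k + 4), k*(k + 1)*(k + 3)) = k + 3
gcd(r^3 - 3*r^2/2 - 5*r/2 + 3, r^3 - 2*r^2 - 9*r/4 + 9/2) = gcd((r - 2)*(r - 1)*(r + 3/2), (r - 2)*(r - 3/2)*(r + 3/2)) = r^2 - r/2 - 3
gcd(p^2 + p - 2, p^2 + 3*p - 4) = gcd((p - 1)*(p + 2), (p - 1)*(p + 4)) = p - 1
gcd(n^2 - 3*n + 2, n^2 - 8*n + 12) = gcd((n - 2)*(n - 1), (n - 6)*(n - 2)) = n - 2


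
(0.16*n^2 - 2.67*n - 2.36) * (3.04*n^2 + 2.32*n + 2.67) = 0.4864*n^4 - 7.7456*n^3 - 12.9416*n^2 - 12.6041*n - 6.3012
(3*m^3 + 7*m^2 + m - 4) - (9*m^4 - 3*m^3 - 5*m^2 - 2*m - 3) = -9*m^4 + 6*m^3 + 12*m^2 + 3*m - 1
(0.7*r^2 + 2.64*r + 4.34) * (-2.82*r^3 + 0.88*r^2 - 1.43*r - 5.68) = -1.974*r^5 - 6.8288*r^4 - 10.9166*r^3 - 3.932*r^2 - 21.2014*r - 24.6512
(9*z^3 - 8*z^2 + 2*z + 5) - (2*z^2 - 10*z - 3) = 9*z^3 - 10*z^2 + 12*z + 8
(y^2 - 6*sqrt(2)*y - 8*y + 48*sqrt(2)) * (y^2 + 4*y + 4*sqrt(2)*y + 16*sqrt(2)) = y^4 - 4*y^3 - 2*sqrt(2)*y^3 - 80*y^2 + 8*sqrt(2)*y^2 + 64*sqrt(2)*y + 192*y + 1536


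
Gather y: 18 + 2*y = 2*y + 18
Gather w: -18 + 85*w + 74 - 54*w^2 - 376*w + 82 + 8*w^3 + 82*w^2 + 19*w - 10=8*w^3 + 28*w^2 - 272*w + 128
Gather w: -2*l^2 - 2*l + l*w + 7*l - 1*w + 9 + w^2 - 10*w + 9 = -2*l^2 + 5*l + w^2 + w*(l - 11) + 18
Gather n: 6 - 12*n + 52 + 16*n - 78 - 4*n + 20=0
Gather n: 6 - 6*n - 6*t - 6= -6*n - 6*t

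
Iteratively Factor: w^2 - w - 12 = (w - 4)*(w + 3)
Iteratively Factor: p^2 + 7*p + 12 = (p + 3)*(p + 4)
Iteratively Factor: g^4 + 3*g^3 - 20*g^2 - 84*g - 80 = (g + 2)*(g^3 + g^2 - 22*g - 40) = (g + 2)*(g + 4)*(g^2 - 3*g - 10) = (g - 5)*(g + 2)*(g + 4)*(g + 2)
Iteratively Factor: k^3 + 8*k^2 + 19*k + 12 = (k + 1)*(k^2 + 7*k + 12) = (k + 1)*(k + 4)*(k + 3)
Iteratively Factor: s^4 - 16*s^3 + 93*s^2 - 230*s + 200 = (s - 2)*(s^3 - 14*s^2 + 65*s - 100) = (s - 5)*(s - 2)*(s^2 - 9*s + 20) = (s - 5)*(s - 4)*(s - 2)*(s - 5)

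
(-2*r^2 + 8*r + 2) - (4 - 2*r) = -2*r^2 + 10*r - 2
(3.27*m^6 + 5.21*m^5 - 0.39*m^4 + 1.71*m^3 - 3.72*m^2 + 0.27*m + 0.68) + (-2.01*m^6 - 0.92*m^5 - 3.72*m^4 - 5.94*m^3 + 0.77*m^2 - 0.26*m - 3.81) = 1.26*m^6 + 4.29*m^5 - 4.11*m^4 - 4.23*m^3 - 2.95*m^2 + 0.01*m - 3.13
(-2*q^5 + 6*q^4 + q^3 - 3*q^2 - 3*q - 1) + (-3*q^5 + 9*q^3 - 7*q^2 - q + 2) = -5*q^5 + 6*q^4 + 10*q^3 - 10*q^2 - 4*q + 1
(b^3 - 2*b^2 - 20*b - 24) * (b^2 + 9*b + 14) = b^5 + 7*b^4 - 24*b^3 - 232*b^2 - 496*b - 336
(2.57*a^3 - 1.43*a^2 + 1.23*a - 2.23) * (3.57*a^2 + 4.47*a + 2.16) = 9.1749*a^5 + 6.3828*a^4 + 3.5502*a^3 - 5.5518*a^2 - 7.3113*a - 4.8168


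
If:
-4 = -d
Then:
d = 4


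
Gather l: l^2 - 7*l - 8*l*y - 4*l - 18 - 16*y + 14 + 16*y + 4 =l^2 + l*(-8*y - 11)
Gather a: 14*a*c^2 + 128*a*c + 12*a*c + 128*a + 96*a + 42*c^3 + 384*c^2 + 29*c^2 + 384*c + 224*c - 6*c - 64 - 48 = a*(14*c^2 + 140*c + 224) + 42*c^3 + 413*c^2 + 602*c - 112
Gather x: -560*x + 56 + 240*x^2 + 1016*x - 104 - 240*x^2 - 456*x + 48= 0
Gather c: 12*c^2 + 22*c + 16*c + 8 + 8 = 12*c^2 + 38*c + 16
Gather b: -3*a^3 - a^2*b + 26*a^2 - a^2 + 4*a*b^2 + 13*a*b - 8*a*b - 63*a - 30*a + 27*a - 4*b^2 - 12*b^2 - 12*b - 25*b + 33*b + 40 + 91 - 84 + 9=-3*a^3 + 25*a^2 - 66*a + b^2*(4*a - 16) + b*(-a^2 + 5*a - 4) + 56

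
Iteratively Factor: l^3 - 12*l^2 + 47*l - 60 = (l - 3)*(l^2 - 9*l + 20) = (l - 4)*(l - 3)*(l - 5)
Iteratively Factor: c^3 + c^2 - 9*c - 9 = (c - 3)*(c^2 + 4*c + 3) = (c - 3)*(c + 1)*(c + 3)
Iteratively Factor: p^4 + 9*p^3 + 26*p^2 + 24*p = (p + 4)*(p^3 + 5*p^2 + 6*p) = (p + 3)*(p + 4)*(p^2 + 2*p) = p*(p + 3)*(p + 4)*(p + 2)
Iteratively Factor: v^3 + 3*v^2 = (v)*(v^2 + 3*v) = v^2*(v + 3)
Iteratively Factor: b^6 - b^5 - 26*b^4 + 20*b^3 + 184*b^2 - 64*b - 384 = (b + 2)*(b^5 - 3*b^4 - 20*b^3 + 60*b^2 + 64*b - 192) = (b - 2)*(b + 2)*(b^4 - b^3 - 22*b^2 + 16*b + 96) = (b - 2)*(b + 2)*(b + 4)*(b^3 - 5*b^2 - 2*b + 24) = (b - 3)*(b - 2)*(b + 2)*(b + 4)*(b^2 - 2*b - 8) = (b - 4)*(b - 3)*(b - 2)*(b + 2)*(b + 4)*(b + 2)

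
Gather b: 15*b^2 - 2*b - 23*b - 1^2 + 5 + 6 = 15*b^2 - 25*b + 10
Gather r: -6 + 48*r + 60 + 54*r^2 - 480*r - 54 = 54*r^2 - 432*r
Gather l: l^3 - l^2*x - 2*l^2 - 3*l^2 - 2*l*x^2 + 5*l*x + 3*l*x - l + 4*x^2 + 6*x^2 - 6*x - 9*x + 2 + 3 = l^3 + l^2*(-x - 5) + l*(-2*x^2 + 8*x - 1) + 10*x^2 - 15*x + 5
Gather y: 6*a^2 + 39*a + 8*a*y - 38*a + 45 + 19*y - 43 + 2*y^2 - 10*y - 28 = 6*a^2 + a + 2*y^2 + y*(8*a + 9) - 26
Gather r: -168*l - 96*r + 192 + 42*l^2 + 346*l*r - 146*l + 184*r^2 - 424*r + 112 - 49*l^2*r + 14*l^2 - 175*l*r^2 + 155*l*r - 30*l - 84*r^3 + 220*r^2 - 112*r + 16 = 56*l^2 - 344*l - 84*r^3 + r^2*(404 - 175*l) + r*(-49*l^2 + 501*l - 632) + 320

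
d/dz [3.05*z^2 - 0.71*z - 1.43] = 6.1*z - 0.71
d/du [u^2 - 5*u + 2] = 2*u - 5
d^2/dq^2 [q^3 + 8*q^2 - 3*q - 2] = 6*q + 16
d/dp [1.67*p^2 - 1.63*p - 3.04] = 3.34*p - 1.63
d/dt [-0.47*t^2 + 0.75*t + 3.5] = 0.75 - 0.94*t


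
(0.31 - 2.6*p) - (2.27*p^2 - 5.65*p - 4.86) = -2.27*p^2 + 3.05*p + 5.17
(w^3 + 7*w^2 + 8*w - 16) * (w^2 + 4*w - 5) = w^5 + 11*w^4 + 31*w^3 - 19*w^2 - 104*w + 80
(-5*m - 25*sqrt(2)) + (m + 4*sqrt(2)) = -4*m - 21*sqrt(2)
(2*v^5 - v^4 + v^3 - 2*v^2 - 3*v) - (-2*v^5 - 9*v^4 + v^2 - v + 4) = 4*v^5 + 8*v^4 + v^3 - 3*v^2 - 2*v - 4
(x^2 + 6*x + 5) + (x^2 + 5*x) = 2*x^2 + 11*x + 5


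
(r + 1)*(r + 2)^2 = r^3 + 5*r^2 + 8*r + 4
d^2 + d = d*(d + 1)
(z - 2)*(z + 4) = z^2 + 2*z - 8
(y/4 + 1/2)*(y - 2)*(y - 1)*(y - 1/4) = y^4/4 - 5*y^3/16 - 15*y^2/16 + 5*y/4 - 1/4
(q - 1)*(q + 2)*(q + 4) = q^3 + 5*q^2 + 2*q - 8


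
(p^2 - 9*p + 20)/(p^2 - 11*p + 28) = (p - 5)/(p - 7)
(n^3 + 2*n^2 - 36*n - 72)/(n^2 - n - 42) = (n^2 - 4*n - 12)/(n - 7)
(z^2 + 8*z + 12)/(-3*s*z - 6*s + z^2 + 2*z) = (z + 6)/(-3*s + z)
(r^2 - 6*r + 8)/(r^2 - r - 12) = (r - 2)/(r + 3)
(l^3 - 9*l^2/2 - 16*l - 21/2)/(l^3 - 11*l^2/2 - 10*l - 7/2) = (2*l + 3)/(2*l + 1)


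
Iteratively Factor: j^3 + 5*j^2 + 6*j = (j + 2)*(j^2 + 3*j) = (j + 2)*(j + 3)*(j)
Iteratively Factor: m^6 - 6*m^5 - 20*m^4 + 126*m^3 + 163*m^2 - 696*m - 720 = (m + 3)*(m^5 - 9*m^4 + 7*m^3 + 105*m^2 - 152*m - 240) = (m - 4)*(m + 3)*(m^4 - 5*m^3 - 13*m^2 + 53*m + 60) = (m - 5)*(m - 4)*(m + 3)*(m^3 - 13*m - 12) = (m - 5)*(m - 4)*(m + 1)*(m + 3)*(m^2 - m - 12) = (m - 5)*(m - 4)*(m + 1)*(m + 3)^2*(m - 4)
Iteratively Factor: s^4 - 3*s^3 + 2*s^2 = (s - 2)*(s^3 - s^2) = s*(s - 2)*(s^2 - s) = s*(s - 2)*(s - 1)*(s)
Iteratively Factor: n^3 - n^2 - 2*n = (n)*(n^2 - n - 2) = n*(n + 1)*(n - 2)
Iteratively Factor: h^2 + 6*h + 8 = (h + 4)*(h + 2)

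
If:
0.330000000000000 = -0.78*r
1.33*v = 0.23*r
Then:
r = -0.42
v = -0.07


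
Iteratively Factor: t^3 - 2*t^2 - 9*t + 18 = (t - 3)*(t^2 + t - 6) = (t - 3)*(t + 3)*(t - 2)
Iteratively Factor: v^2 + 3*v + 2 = (v + 1)*(v + 2)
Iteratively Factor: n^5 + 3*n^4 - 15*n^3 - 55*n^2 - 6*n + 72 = (n - 4)*(n^4 + 7*n^3 + 13*n^2 - 3*n - 18) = (n - 4)*(n + 2)*(n^3 + 5*n^2 + 3*n - 9) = (n - 4)*(n - 1)*(n + 2)*(n^2 + 6*n + 9) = (n - 4)*(n - 1)*(n + 2)*(n + 3)*(n + 3)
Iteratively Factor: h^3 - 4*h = (h + 2)*(h^2 - 2*h) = h*(h + 2)*(h - 2)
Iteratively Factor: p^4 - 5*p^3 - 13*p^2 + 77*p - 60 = (p + 4)*(p^3 - 9*p^2 + 23*p - 15) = (p - 1)*(p + 4)*(p^2 - 8*p + 15) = (p - 3)*(p - 1)*(p + 4)*(p - 5)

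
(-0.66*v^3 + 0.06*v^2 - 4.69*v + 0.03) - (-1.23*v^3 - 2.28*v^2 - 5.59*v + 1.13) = 0.57*v^3 + 2.34*v^2 + 0.899999999999999*v - 1.1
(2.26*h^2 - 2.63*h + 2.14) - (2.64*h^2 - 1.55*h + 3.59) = -0.38*h^2 - 1.08*h - 1.45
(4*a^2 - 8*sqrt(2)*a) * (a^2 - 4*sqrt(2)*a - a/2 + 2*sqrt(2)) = 4*a^4 - 24*sqrt(2)*a^3 - 2*a^3 + 12*sqrt(2)*a^2 + 64*a^2 - 32*a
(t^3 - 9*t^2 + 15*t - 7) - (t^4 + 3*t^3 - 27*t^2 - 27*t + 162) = -t^4 - 2*t^3 + 18*t^2 + 42*t - 169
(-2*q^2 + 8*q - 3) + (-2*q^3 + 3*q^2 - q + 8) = -2*q^3 + q^2 + 7*q + 5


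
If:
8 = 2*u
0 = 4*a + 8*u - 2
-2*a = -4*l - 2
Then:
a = -15/2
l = -17/4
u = 4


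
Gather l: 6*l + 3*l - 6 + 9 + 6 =9*l + 9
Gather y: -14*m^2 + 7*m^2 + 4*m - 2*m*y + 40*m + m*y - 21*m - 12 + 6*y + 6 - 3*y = -7*m^2 + 23*m + y*(3 - m) - 6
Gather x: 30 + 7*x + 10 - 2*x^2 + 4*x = -2*x^2 + 11*x + 40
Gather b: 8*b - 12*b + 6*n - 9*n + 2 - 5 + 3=-4*b - 3*n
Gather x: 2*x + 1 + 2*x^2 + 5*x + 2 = 2*x^2 + 7*x + 3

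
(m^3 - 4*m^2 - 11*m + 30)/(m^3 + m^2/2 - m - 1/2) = 2*(m^3 - 4*m^2 - 11*m + 30)/(2*m^3 + m^2 - 2*m - 1)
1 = 1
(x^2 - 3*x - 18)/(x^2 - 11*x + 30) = (x + 3)/(x - 5)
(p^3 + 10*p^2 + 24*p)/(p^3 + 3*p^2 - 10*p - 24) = p*(p + 6)/(p^2 - p - 6)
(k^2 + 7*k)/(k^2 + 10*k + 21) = k/(k + 3)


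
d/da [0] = 0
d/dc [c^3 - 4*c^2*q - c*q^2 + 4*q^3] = 3*c^2 - 8*c*q - q^2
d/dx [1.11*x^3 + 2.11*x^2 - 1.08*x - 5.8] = 3.33*x^2 + 4.22*x - 1.08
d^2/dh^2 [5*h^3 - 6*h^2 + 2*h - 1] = 30*h - 12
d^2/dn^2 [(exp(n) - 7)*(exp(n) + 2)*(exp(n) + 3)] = (9*exp(2*n) - 8*exp(n) - 29)*exp(n)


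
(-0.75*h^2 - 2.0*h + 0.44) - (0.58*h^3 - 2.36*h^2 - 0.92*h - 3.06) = -0.58*h^3 + 1.61*h^2 - 1.08*h + 3.5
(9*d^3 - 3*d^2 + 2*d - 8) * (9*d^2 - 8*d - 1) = 81*d^5 - 99*d^4 + 33*d^3 - 85*d^2 + 62*d + 8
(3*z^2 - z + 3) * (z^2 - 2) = 3*z^4 - z^3 - 3*z^2 + 2*z - 6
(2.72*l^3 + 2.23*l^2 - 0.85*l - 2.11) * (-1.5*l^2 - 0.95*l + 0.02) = -4.08*l^5 - 5.929*l^4 - 0.7891*l^3 + 4.0171*l^2 + 1.9875*l - 0.0422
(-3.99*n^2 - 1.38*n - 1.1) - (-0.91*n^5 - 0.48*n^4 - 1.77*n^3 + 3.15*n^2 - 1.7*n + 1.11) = 0.91*n^5 + 0.48*n^4 + 1.77*n^3 - 7.14*n^2 + 0.32*n - 2.21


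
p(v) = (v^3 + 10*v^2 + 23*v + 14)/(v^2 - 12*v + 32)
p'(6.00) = -62.75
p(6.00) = -182.00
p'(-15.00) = 0.59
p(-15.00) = -3.33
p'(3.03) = 75.02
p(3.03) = 42.17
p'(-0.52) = 0.39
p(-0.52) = 0.12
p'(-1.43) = 0.00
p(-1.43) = -0.03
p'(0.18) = 1.13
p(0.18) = 0.62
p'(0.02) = 0.91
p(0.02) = 0.46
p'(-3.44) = -0.09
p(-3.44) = 0.15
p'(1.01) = 3.32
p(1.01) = 2.32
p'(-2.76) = -0.11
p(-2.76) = 0.08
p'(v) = (12 - 2*v)*(v^3 + 10*v^2 + 23*v + 14)/(v^2 - 12*v + 32)^2 + (3*v^2 + 20*v + 23)/(v^2 - 12*v + 32) = (v^4 - 24*v^3 - 47*v^2 + 612*v + 904)/(v^4 - 24*v^3 + 208*v^2 - 768*v + 1024)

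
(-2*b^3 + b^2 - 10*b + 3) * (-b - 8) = 2*b^4 + 15*b^3 + 2*b^2 + 77*b - 24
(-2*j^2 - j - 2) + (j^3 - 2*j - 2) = j^3 - 2*j^2 - 3*j - 4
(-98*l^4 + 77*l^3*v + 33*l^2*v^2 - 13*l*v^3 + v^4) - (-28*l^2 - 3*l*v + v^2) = -98*l^4 + 77*l^3*v + 33*l^2*v^2 + 28*l^2 - 13*l*v^3 + 3*l*v + v^4 - v^2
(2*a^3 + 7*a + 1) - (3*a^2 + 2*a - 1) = 2*a^3 - 3*a^2 + 5*a + 2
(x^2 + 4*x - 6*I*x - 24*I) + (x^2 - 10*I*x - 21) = 2*x^2 + 4*x - 16*I*x - 21 - 24*I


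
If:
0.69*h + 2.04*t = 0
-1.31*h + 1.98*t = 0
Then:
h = 0.00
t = 0.00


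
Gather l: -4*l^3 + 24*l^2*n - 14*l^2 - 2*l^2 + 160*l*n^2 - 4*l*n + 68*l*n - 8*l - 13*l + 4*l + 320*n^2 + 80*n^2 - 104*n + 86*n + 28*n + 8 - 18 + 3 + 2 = -4*l^3 + l^2*(24*n - 16) + l*(160*n^2 + 64*n - 17) + 400*n^2 + 10*n - 5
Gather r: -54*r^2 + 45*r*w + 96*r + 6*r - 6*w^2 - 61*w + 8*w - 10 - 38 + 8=-54*r^2 + r*(45*w + 102) - 6*w^2 - 53*w - 40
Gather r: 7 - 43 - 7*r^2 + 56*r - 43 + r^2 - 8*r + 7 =-6*r^2 + 48*r - 72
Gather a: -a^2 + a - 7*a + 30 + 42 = -a^2 - 6*a + 72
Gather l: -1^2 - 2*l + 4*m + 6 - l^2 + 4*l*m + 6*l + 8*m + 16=-l^2 + l*(4*m + 4) + 12*m + 21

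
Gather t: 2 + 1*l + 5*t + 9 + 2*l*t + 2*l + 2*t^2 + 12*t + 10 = 3*l + 2*t^2 + t*(2*l + 17) + 21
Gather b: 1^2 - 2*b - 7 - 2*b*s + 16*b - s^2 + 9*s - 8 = b*(14 - 2*s) - s^2 + 9*s - 14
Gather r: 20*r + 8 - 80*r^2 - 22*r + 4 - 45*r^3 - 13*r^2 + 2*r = -45*r^3 - 93*r^2 + 12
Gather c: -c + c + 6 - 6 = 0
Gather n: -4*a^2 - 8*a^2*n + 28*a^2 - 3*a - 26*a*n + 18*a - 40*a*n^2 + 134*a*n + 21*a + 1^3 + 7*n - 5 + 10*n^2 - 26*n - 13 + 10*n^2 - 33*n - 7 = 24*a^2 + 36*a + n^2*(20 - 40*a) + n*(-8*a^2 + 108*a - 52) - 24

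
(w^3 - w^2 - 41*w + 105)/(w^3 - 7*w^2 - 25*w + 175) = (w^2 + 4*w - 21)/(w^2 - 2*w - 35)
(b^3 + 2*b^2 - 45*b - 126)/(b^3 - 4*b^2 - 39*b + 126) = (b + 3)/(b - 3)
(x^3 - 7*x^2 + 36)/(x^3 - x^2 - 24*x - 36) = (x - 3)/(x + 3)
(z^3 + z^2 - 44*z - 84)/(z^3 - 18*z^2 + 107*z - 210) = (z^2 + 8*z + 12)/(z^2 - 11*z + 30)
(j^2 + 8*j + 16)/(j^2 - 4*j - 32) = (j + 4)/(j - 8)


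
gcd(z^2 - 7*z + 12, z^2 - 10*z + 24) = z - 4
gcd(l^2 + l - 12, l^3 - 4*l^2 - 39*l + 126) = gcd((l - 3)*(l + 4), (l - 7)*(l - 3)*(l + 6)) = l - 3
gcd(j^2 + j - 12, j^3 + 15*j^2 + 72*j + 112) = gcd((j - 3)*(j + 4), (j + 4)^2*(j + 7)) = j + 4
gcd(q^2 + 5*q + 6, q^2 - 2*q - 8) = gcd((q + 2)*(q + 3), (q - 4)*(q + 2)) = q + 2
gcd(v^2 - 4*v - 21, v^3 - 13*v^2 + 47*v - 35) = v - 7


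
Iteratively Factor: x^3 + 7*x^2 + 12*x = (x)*(x^2 + 7*x + 12) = x*(x + 4)*(x + 3)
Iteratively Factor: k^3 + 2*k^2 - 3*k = (k + 3)*(k^2 - k) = k*(k + 3)*(k - 1)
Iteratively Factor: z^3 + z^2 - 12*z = (z)*(z^2 + z - 12) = z*(z + 4)*(z - 3)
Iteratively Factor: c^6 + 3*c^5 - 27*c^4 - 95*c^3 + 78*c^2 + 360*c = (c + 3)*(c^5 - 27*c^3 - 14*c^2 + 120*c) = (c + 3)^2*(c^4 - 3*c^3 - 18*c^2 + 40*c) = (c - 2)*(c + 3)^2*(c^3 - c^2 - 20*c) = (c - 5)*(c - 2)*(c + 3)^2*(c^2 + 4*c) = c*(c - 5)*(c - 2)*(c + 3)^2*(c + 4)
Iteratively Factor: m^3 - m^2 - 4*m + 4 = (m - 1)*(m^2 - 4) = (m - 2)*(m - 1)*(m + 2)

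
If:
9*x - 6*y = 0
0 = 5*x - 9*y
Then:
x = 0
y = 0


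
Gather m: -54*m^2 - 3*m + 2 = -54*m^2 - 3*m + 2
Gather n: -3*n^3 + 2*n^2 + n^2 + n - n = -3*n^3 + 3*n^2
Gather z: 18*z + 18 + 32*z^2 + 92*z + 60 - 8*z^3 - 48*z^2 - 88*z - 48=-8*z^3 - 16*z^2 + 22*z + 30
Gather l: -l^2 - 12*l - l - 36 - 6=-l^2 - 13*l - 42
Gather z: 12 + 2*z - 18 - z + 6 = z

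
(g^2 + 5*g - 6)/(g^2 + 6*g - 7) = (g + 6)/(g + 7)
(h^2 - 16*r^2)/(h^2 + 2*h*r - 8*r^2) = (-h + 4*r)/(-h + 2*r)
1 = 1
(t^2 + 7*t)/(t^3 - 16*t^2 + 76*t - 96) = t*(t + 7)/(t^3 - 16*t^2 + 76*t - 96)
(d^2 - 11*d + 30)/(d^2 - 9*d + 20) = (d - 6)/(d - 4)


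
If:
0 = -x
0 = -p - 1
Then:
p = -1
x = 0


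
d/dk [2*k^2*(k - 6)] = 6*k*(k - 4)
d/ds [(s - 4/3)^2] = 2*s - 8/3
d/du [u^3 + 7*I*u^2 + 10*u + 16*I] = 3*u^2 + 14*I*u + 10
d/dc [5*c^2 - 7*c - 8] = 10*c - 7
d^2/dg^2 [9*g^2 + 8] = 18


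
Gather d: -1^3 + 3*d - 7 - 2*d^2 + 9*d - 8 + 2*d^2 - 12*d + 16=0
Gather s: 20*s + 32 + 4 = 20*s + 36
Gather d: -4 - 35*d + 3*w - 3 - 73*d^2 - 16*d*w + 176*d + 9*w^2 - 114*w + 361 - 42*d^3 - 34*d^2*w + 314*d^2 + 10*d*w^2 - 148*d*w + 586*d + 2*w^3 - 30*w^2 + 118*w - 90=-42*d^3 + d^2*(241 - 34*w) + d*(10*w^2 - 164*w + 727) + 2*w^3 - 21*w^2 + 7*w + 264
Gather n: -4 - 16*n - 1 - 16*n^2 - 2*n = -16*n^2 - 18*n - 5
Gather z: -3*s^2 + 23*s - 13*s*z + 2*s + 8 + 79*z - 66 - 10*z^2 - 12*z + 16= -3*s^2 + 25*s - 10*z^2 + z*(67 - 13*s) - 42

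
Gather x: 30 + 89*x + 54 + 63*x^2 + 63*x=63*x^2 + 152*x + 84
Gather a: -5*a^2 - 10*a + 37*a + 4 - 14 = -5*a^2 + 27*a - 10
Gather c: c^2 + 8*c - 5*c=c^2 + 3*c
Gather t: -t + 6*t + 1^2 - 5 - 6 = 5*t - 10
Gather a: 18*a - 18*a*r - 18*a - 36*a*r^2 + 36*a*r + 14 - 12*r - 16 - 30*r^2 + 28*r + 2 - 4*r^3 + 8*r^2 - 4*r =a*(-36*r^2 + 18*r) - 4*r^3 - 22*r^2 + 12*r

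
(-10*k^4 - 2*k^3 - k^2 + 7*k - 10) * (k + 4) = -10*k^5 - 42*k^4 - 9*k^3 + 3*k^2 + 18*k - 40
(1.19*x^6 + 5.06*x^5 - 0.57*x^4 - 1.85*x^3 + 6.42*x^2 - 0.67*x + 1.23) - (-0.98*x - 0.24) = 1.19*x^6 + 5.06*x^5 - 0.57*x^4 - 1.85*x^3 + 6.42*x^2 + 0.31*x + 1.47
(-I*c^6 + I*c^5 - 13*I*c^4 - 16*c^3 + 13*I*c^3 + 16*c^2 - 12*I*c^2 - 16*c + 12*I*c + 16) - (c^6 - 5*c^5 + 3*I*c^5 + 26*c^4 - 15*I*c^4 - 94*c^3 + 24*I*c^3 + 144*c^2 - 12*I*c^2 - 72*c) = -c^6 - I*c^6 + 5*c^5 - 2*I*c^5 - 26*c^4 + 2*I*c^4 + 78*c^3 - 11*I*c^3 - 128*c^2 + 56*c + 12*I*c + 16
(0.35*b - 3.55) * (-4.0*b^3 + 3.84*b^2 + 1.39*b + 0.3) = -1.4*b^4 + 15.544*b^3 - 13.1455*b^2 - 4.8295*b - 1.065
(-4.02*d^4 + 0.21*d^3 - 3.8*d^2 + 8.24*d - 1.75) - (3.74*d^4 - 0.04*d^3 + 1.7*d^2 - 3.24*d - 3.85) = -7.76*d^4 + 0.25*d^3 - 5.5*d^2 + 11.48*d + 2.1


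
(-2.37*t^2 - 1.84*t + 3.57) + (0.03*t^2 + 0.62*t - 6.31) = -2.34*t^2 - 1.22*t - 2.74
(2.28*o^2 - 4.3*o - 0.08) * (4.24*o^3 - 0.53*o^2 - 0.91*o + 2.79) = 9.6672*o^5 - 19.4404*o^4 - 0.135*o^3 + 10.3166*o^2 - 11.9242*o - 0.2232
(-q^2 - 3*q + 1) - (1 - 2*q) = -q^2 - q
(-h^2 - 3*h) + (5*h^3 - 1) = 5*h^3 - h^2 - 3*h - 1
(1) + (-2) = -1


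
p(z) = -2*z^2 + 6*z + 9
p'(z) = 6 - 4*z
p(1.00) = 13.00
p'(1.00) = 2.00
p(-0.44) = 5.97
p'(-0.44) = 7.76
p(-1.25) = -1.62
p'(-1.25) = 11.00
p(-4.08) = -48.77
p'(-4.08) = 22.32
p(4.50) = -4.50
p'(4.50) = -12.00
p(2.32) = 12.16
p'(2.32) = -3.28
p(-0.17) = 7.92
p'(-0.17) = 6.68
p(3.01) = 8.94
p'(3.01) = -6.04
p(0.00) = 9.00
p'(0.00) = 6.00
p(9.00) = -99.00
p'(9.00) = -30.00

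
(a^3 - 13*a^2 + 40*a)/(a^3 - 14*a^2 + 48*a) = (a - 5)/(a - 6)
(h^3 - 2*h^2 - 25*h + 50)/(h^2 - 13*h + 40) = (h^2 + 3*h - 10)/(h - 8)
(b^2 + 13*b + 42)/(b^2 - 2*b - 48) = (b + 7)/(b - 8)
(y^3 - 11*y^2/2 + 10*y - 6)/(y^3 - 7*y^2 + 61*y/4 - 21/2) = 2*(y - 2)/(2*y - 7)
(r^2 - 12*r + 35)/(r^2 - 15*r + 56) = (r - 5)/(r - 8)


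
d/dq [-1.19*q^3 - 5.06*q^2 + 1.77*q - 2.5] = -3.57*q^2 - 10.12*q + 1.77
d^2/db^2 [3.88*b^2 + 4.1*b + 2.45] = 7.76000000000000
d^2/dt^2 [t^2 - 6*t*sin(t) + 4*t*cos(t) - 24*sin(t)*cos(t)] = 6*t*sin(t) - 4*t*cos(t) - 8*sin(t) + 48*sin(2*t) - 12*cos(t) + 2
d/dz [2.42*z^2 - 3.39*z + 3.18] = 4.84*z - 3.39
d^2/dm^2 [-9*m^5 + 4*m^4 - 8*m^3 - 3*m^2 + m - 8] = -180*m^3 + 48*m^2 - 48*m - 6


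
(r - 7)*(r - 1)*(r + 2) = r^3 - 6*r^2 - 9*r + 14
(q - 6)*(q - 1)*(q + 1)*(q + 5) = q^4 - q^3 - 31*q^2 + q + 30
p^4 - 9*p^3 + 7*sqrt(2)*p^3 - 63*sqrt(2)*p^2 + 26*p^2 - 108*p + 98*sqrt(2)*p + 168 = (p - 7)*(p - 2)*(p + sqrt(2))*(p + 6*sqrt(2))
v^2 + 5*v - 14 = (v - 2)*(v + 7)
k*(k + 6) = k^2 + 6*k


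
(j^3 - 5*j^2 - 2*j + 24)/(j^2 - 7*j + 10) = (j^3 - 5*j^2 - 2*j + 24)/(j^2 - 7*j + 10)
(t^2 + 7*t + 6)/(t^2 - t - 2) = (t + 6)/(t - 2)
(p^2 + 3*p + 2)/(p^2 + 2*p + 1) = (p + 2)/(p + 1)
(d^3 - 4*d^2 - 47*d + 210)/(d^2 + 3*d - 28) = (d^2 - 11*d + 30)/(d - 4)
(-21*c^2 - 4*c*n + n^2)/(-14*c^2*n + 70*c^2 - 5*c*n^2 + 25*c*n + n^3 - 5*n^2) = (3*c + n)/(2*c*n - 10*c + n^2 - 5*n)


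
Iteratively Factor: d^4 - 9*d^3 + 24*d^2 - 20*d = (d - 2)*(d^3 - 7*d^2 + 10*d) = (d - 2)^2*(d^2 - 5*d) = d*(d - 2)^2*(d - 5)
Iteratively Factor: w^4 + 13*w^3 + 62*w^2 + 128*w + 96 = (w + 4)*(w^3 + 9*w^2 + 26*w + 24) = (w + 2)*(w + 4)*(w^2 + 7*w + 12) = (w + 2)*(w + 3)*(w + 4)*(w + 4)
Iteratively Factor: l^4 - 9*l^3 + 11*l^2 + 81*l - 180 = (l - 3)*(l^3 - 6*l^2 - 7*l + 60) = (l - 3)*(l + 3)*(l^2 - 9*l + 20) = (l - 5)*(l - 3)*(l + 3)*(l - 4)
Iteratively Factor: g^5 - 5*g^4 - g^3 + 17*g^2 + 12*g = (g + 1)*(g^4 - 6*g^3 + 5*g^2 + 12*g) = (g + 1)^2*(g^3 - 7*g^2 + 12*g) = (g - 3)*(g + 1)^2*(g^2 - 4*g) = (g - 4)*(g - 3)*(g + 1)^2*(g)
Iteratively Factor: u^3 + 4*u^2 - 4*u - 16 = (u + 2)*(u^2 + 2*u - 8) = (u - 2)*(u + 2)*(u + 4)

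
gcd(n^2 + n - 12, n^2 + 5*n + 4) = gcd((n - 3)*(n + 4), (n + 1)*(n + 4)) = n + 4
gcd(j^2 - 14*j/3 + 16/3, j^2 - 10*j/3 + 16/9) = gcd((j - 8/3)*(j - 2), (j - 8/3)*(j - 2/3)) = j - 8/3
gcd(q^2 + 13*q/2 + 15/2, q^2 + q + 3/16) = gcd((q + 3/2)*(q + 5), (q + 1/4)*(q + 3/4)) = 1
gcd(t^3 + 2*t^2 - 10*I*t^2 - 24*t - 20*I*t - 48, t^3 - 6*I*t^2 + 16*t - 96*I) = t^2 - 10*I*t - 24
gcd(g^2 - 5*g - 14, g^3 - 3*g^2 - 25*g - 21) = g - 7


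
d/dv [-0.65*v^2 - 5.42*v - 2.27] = -1.3*v - 5.42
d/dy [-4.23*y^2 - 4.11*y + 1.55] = -8.46*y - 4.11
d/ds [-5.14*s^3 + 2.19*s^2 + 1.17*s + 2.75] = -15.42*s^2 + 4.38*s + 1.17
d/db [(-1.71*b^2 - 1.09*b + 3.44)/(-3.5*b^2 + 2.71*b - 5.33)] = (-8.4491*b^2 + 42.3086*b - 3.5127)/(12.25*b^4 - 18.97*b^3 + 44.6541*b^2 - 28.8886*b + 28.4089)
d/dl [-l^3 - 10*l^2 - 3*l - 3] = -3*l^2 - 20*l - 3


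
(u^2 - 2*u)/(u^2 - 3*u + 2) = u/(u - 1)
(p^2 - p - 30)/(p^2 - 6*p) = (p + 5)/p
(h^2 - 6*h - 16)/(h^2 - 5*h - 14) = (h - 8)/(h - 7)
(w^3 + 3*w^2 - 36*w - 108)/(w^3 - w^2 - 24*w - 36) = (w + 6)/(w + 2)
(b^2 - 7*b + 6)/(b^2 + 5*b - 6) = (b - 6)/(b + 6)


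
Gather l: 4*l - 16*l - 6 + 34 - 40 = -12*l - 12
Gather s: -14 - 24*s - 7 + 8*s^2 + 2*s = 8*s^2 - 22*s - 21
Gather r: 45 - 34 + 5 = 16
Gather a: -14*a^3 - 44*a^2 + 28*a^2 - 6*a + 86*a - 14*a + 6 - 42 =-14*a^3 - 16*a^2 + 66*a - 36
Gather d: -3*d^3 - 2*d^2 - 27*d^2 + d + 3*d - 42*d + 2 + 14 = -3*d^3 - 29*d^2 - 38*d + 16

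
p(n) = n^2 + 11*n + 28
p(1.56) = 47.59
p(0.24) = 30.70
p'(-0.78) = 9.44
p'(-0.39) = 10.22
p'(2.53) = 16.06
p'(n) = 2*n + 11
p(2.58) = 63.04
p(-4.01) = -0.03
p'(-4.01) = 2.98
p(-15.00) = 88.00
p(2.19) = 56.89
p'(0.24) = 11.48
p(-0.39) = 23.86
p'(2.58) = 16.16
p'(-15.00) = -19.00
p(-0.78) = 20.03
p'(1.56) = 14.12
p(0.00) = 28.00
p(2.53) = 62.23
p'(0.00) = 11.00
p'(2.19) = 15.38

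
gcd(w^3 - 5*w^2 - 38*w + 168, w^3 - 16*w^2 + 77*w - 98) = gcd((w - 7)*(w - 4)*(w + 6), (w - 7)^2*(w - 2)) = w - 7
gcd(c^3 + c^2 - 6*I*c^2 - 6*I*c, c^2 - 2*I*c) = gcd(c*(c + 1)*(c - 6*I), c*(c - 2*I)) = c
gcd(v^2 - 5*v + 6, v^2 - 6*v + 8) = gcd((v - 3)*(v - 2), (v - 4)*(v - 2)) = v - 2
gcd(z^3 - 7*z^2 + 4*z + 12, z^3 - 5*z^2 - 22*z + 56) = z - 2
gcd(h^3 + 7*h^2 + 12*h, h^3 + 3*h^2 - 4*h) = h^2 + 4*h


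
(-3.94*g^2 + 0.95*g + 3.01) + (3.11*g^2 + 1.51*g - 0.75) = -0.83*g^2 + 2.46*g + 2.26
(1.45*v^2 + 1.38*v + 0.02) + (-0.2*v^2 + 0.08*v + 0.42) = 1.25*v^2 + 1.46*v + 0.44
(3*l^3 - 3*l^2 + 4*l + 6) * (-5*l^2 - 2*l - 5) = -15*l^5 + 9*l^4 - 29*l^3 - 23*l^2 - 32*l - 30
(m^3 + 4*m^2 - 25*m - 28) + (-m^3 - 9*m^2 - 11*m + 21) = -5*m^2 - 36*m - 7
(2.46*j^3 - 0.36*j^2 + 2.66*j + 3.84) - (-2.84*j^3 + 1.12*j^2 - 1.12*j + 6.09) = 5.3*j^3 - 1.48*j^2 + 3.78*j - 2.25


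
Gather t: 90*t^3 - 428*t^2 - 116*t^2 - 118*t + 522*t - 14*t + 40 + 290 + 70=90*t^3 - 544*t^2 + 390*t + 400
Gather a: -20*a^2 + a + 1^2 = -20*a^2 + a + 1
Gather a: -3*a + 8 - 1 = 7 - 3*a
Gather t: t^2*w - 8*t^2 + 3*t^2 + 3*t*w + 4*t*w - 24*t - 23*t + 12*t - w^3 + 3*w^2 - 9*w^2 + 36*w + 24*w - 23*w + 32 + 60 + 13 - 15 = t^2*(w - 5) + t*(7*w - 35) - w^3 - 6*w^2 + 37*w + 90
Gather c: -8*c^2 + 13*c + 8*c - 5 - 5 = -8*c^2 + 21*c - 10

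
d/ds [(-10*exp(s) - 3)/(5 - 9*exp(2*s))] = 2*(-9*(10*exp(s) + 3)*exp(s) + 45*exp(2*s) - 25)*exp(s)/(9*exp(2*s) - 5)^2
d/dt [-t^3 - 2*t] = -3*t^2 - 2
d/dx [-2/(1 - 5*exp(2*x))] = -20*exp(2*x)/(5*exp(2*x) - 1)^2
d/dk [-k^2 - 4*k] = -2*k - 4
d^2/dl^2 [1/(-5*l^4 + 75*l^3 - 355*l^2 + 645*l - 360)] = 2*((6*l^2 - 45*l + 71)*(l^4 - 15*l^3 + 71*l^2 - 129*l + 72) - (4*l^3 - 45*l^2 + 142*l - 129)^2)/(5*(l^4 - 15*l^3 + 71*l^2 - 129*l + 72)^3)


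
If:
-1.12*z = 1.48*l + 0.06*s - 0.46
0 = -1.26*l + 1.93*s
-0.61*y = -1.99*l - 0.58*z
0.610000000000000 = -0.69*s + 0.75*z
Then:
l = -0.21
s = -0.13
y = -0.02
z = 0.69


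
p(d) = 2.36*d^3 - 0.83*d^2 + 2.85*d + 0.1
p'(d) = 7.08*d^2 - 1.66*d + 2.85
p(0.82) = 3.18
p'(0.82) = 6.25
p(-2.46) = -47.07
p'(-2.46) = 49.78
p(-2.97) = -77.51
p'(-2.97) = 70.23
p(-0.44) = -1.52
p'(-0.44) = 4.95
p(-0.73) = -3.34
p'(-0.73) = 7.83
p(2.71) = 48.70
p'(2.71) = 50.35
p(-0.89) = -4.76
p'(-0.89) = 9.94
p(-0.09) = -0.16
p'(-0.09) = 3.06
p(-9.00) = -1813.22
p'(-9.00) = 591.27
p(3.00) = 64.90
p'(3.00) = 61.59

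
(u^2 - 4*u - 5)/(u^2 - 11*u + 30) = (u + 1)/(u - 6)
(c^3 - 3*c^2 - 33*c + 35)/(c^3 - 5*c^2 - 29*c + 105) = (c - 1)/(c - 3)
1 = 1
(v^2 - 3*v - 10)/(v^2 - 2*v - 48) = (-v^2 + 3*v + 10)/(-v^2 + 2*v + 48)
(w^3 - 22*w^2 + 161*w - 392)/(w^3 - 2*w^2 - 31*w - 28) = (w^2 - 15*w + 56)/(w^2 + 5*w + 4)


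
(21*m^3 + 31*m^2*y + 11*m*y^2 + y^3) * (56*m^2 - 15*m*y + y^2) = 1176*m^5 + 1421*m^4*y + 172*m^3*y^2 - 78*m^2*y^3 - 4*m*y^4 + y^5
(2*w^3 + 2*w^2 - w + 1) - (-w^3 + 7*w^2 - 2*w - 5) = 3*w^3 - 5*w^2 + w + 6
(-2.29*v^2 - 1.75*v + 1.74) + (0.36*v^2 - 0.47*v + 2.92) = -1.93*v^2 - 2.22*v + 4.66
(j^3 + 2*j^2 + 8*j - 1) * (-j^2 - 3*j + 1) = -j^5 - 5*j^4 - 13*j^3 - 21*j^2 + 11*j - 1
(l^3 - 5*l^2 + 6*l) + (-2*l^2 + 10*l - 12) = l^3 - 7*l^2 + 16*l - 12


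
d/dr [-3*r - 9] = -3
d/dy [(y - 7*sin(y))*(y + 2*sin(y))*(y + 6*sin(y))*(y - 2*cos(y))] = (y - 7*sin(y))*(y + 2*sin(y))*(y + 6*sin(y))*(2*sin(y) + 1) + (y - 7*sin(y))*(y + 2*sin(y))*(y - 2*cos(y))*(6*cos(y) + 1) + (y - 7*sin(y))*(y + 6*sin(y))*(y - 2*cos(y))*(2*cos(y) + 1) - (y + 2*sin(y))*(y + 6*sin(y))*(y - 2*cos(y))*(7*cos(y) - 1)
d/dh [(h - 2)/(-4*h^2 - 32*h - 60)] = (-h^2 - 8*h + 2*(h - 2)*(h + 4) - 15)/(4*(h^2 + 8*h + 15)^2)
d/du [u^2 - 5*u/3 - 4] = 2*u - 5/3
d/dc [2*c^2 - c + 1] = 4*c - 1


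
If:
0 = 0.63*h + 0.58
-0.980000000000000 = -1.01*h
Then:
No Solution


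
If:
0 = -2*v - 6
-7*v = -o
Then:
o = -21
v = -3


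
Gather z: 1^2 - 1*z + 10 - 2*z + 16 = 27 - 3*z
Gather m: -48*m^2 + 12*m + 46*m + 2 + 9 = -48*m^2 + 58*m + 11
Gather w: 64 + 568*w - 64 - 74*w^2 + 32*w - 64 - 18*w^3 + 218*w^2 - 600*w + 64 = -18*w^3 + 144*w^2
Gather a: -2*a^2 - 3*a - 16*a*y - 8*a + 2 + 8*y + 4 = -2*a^2 + a*(-16*y - 11) + 8*y + 6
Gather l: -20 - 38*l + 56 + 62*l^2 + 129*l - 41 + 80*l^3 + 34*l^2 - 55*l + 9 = 80*l^3 + 96*l^2 + 36*l + 4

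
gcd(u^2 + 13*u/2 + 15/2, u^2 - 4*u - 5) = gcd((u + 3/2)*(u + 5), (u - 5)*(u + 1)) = 1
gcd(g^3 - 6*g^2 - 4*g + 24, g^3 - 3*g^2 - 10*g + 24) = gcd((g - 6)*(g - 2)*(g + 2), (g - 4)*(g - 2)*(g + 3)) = g - 2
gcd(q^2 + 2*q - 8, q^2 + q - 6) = q - 2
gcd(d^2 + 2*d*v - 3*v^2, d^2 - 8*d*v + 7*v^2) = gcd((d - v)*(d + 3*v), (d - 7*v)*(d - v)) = -d + v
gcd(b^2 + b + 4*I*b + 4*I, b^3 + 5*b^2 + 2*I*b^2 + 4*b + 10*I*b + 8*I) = b + 1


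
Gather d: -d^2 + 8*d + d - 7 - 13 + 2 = -d^2 + 9*d - 18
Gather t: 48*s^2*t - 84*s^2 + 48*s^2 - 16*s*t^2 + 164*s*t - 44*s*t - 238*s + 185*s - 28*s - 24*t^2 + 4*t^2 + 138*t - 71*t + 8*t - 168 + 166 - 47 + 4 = -36*s^2 - 81*s + t^2*(-16*s - 20) + t*(48*s^2 + 120*s + 75) - 45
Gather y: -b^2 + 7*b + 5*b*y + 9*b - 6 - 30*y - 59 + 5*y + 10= -b^2 + 16*b + y*(5*b - 25) - 55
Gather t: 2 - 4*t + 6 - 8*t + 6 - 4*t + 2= 16 - 16*t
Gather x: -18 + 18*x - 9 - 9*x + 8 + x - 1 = 10*x - 20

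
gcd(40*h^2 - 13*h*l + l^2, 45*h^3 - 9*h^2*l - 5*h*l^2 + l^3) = 5*h - l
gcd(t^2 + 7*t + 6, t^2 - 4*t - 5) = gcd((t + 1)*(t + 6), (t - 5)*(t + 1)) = t + 1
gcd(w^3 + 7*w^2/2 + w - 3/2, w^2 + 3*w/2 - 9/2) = w + 3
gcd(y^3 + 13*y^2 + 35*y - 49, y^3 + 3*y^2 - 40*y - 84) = y + 7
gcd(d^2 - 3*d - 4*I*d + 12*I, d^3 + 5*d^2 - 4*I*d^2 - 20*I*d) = d - 4*I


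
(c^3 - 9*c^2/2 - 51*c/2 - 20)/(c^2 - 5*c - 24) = (2*c^2 + 7*c + 5)/(2*(c + 3))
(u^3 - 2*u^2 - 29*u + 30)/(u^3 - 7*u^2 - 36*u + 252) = (u^2 + 4*u - 5)/(u^2 - u - 42)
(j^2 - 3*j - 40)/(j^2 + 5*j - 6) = (j^2 - 3*j - 40)/(j^2 + 5*j - 6)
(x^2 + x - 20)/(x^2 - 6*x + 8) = (x + 5)/(x - 2)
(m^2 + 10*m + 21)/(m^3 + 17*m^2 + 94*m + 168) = (m + 3)/(m^2 + 10*m + 24)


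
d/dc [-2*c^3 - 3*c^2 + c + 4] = -6*c^2 - 6*c + 1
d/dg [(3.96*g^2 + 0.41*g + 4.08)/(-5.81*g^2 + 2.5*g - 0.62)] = (12.2821*g^2 + 42.4992*g - 10.4542)/(33.7561*g^4 - 29.05*g^3 + 13.4544*g^2 - 3.1*g + 0.3844)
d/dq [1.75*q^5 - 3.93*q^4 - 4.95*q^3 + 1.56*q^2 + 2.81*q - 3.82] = 8.75*q^4 - 15.72*q^3 - 14.85*q^2 + 3.12*q + 2.81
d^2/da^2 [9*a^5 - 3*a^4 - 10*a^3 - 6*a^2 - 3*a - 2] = 180*a^3 - 36*a^2 - 60*a - 12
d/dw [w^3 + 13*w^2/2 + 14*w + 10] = 3*w^2 + 13*w + 14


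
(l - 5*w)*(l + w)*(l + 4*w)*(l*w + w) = l^4*w + l^3*w - 21*l^2*w^3 - 20*l*w^4 - 21*l*w^3 - 20*w^4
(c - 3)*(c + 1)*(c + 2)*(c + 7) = c^4 + 7*c^3 - 7*c^2 - 55*c - 42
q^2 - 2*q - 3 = (q - 3)*(q + 1)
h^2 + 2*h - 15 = (h - 3)*(h + 5)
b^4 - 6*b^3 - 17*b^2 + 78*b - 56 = (b - 7)*(b - 2)*(b - 1)*(b + 4)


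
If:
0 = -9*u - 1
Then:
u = -1/9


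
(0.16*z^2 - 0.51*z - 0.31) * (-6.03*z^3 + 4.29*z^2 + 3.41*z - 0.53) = -0.9648*z^5 + 3.7617*z^4 + 0.227*z^3 - 3.1538*z^2 - 0.7868*z + 0.1643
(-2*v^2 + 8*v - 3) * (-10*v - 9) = 20*v^3 - 62*v^2 - 42*v + 27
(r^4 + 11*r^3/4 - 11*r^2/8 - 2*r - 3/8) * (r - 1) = r^5 + 7*r^4/4 - 33*r^3/8 - 5*r^2/8 + 13*r/8 + 3/8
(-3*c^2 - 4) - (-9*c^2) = 6*c^2 - 4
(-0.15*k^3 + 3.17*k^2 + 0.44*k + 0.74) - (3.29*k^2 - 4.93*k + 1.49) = -0.15*k^3 - 0.12*k^2 + 5.37*k - 0.75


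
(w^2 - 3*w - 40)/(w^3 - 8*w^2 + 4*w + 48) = (w^2 - 3*w - 40)/(w^3 - 8*w^2 + 4*w + 48)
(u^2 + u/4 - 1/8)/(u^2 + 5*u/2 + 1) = (u - 1/4)/(u + 2)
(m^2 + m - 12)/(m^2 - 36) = (m^2 + m - 12)/(m^2 - 36)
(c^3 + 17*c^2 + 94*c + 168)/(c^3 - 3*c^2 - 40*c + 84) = (c^2 + 11*c + 28)/(c^2 - 9*c + 14)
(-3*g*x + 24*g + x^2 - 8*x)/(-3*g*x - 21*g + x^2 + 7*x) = (x - 8)/(x + 7)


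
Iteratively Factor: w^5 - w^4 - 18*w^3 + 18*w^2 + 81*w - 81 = (w - 3)*(w^4 + 2*w^3 - 12*w^2 - 18*w + 27) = (w - 3)*(w - 1)*(w^3 + 3*w^2 - 9*w - 27) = (w - 3)*(w - 1)*(w + 3)*(w^2 - 9) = (w - 3)^2*(w - 1)*(w + 3)*(w + 3)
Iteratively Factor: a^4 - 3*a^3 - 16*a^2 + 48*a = (a - 4)*(a^3 + a^2 - 12*a) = (a - 4)*(a - 3)*(a^2 + 4*a) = a*(a - 4)*(a - 3)*(a + 4)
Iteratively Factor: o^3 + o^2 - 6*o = (o)*(o^2 + o - 6) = o*(o + 3)*(o - 2)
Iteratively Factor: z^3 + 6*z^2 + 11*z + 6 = (z + 1)*(z^2 + 5*z + 6) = (z + 1)*(z + 2)*(z + 3)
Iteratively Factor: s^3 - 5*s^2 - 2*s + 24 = (s - 4)*(s^2 - s - 6) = (s - 4)*(s + 2)*(s - 3)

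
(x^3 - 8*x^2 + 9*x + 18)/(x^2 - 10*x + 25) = (x^3 - 8*x^2 + 9*x + 18)/(x^2 - 10*x + 25)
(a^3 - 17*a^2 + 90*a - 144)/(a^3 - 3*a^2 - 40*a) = (a^2 - 9*a + 18)/(a*(a + 5))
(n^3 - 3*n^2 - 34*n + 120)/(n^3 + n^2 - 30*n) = (n - 4)/n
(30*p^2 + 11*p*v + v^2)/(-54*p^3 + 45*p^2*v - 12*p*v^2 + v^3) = (-30*p^2 - 11*p*v - v^2)/(54*p^3 - 45*p^2*v + 12*p*v^2 - v^3)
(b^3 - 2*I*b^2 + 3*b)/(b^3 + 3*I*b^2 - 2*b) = (b - 3*I)/(b + 2*I)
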